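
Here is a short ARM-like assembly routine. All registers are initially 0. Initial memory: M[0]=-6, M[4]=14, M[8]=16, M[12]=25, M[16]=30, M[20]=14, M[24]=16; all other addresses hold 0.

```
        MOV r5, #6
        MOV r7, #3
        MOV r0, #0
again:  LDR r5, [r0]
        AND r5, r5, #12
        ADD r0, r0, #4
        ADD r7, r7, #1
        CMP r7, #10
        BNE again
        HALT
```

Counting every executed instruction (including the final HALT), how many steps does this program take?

MOV r5, #6 → r5=6
MOV r7, #3 → r7=3
MOV r0, #0 → r0=0
LDR r5, [r0] → r5=M[0]=-6
AND r5, r5, #12 → r5=(-6)&12=8
ADD r0, r0, #4 → r0=0+4=4
ADD r7, r7, #1 → r7=3+1=4
CMP r7, #10  (cmp 4,10)
BNE again: taken
LDR r5, [r0] → r5=M[4]=14
AND r5, r5, #12 → r5=14&12=12
ADD r0, r0, #4 → r0=4+4=8
ADD r7, r7, #1 → r7=4+1=5
CMP r7, #10  (cmp 5,10)
BNE again: taken
LDR r5, [r0] → r5=M[8]=16
AND r5, r5, #12 → r5=16&12=0
ADD r0, r0, #4 → r0=8+4=12
ADD r7, r7, #1 → r7=5+1=6
CMP r7, #10  (cmp 6,10)
BNE again: taken
LDR r5, [r0] → r5=M[12]=25
AND r5, r5, #12 → r5=25&12=8
ADD r0, r0, #4 → r0=12+4=16
ADD r7, r7, #1 → r7=6+1=7
CMP r7, #10  (cmp 7,10)
BNE again: taken
LDR r5, [r0] → r5=M[16]=30
AND r5, r5, #12 → r5=30&12=12
ADD r0, r0, #4 → r0=16+4=20
ADD r7, r7, #1 → r7=7+1=8
CMP r7, #10  (cmp 8,10)
BNE again: taken
LDR r5, [r0] → r5=M[20]=14
AND r5, r5, #12 → r5=14&12=12
ADD r0, r0, #4 → r0=20+4=24
ADD r7, r7, #1 → r7=8+1=9
CMP r7, #10  (cmp 9,10)
BNE again: taken
LDR r5, [r0] → r5=M[24]=16
AND r5, r5, #12 → r5=16&12=0
ADD r0, r0, #4 → r0=24+4=28
ADD r7, r7, #1 → r7=9+1=10
CMP r7, #10  (cmp 10,10)
BNE again: not taken
halt.
Total executed instructions: 46.

46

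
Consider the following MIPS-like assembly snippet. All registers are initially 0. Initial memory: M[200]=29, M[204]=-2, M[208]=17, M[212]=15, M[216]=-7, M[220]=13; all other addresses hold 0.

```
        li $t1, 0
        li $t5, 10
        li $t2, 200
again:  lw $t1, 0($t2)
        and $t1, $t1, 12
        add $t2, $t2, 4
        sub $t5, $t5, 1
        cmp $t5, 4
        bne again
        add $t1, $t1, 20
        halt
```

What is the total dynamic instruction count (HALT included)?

41

li $t1, 0 → $t1=0
li $t5, 10 → $t5=10
li $t2, 200 → $t2=200
lw $t1, 0($t2) → $t1=M[200]=29
and $t1, $t1, 12 → $t1=29&12=12
add $t2, $t2, 4 → $t2=200+4=204
sub $t5, $t5, 1 → $t5=10-1=9
cmp $t5, 4  (cmp 9,4)
bne again: taken
lw $t1, 0($t2) → $t1=M[204]=-2
and $t1, $t1, 12 → $t1=(-2)&12=12
add $t2, $t2, 4 → $t2=204+4=208
sub $t5, $t5, 1 → $t5=9-1=8
cmp $t5, 4  (cmp 8,4)
bne again: taken
lw $t1, 0($t2) → $t1=M[208]=17
and $t1, $t1, 12 → $t1=17&12=0
add $t2, $t2, 4 → $t2=208+4=212
sub $t5, $t5, 1 → $t5=8-1=7
cmp $t5, 4  (cmp 7,4)
bne again: taken
lw $t1, 0($t2) → $t1=M[212]=15
and $t1, $t1, 12 → $t1=15&12=12
add $t2, $t2, 4 → $t2=212+4=216
sub $t5, $t5, 1 → $t5=7-1=6
cmp $t5, 4  (cmp 6,4)
bne again: taken
lw $t1, 0($t2) → $t1=M[216]=-7
and $t1, $t1, 12 → $t1=(-7)&12=8
add $t2, $t2, 4 → $t2=216+4=220
sub $t5, $t5, 1 → $t5=6-1=5
cmp $t5, 4  (cmp 5,4)
bne again: taken
lw $t1, 0($t2) → $t1=M[220]=13
and $t1, $t1, 12 → $t1=13&12=12
add $t2, $t2, 4 → $t2=220+4=224
sub $t5, $t5, 1 → $t5=5-1=4
cmp $t5, 4  (cmp 4,4)
bne again: not taken
add $t1, $t1, 20 → $t1=12+20=32
halt.
Total executed instructions: 41.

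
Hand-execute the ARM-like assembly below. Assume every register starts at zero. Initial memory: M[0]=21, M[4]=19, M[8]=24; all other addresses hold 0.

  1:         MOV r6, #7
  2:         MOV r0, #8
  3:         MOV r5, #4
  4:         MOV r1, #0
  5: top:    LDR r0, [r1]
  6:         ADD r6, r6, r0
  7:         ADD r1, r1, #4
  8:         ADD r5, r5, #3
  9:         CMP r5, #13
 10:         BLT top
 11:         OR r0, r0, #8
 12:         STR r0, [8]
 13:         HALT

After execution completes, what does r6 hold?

71

after MOV r6, #7: r6=7
after MOV r0, #8: r0=8
after MOV r5, #4: r5=4
after MOV r1, #0: r1=0
after LDR r0, [r1]: r0=M[0]=21
after ADD r6, r6, r0: r6=7+21=28
after ADD r1, r1, #4: r1=0+4=4
after ADD r5, r5, #3: r5=4+3=7
CMP r5, #13  (cmp 7,13)
BLT top: taken
after LDR r0, [r1]: r0=M[4]=19
after ADD r6, r6, r0: r6=28+19=47
after ADD r1, r1, #4: r1=4+4=8
after ADD r5, r5, #3: r5=7+3=10
CMP r5, #13  (cmp 10,13)
BLT top: taken
after LDR r0, [r1]: r0=M[8]=24
after ADD r6, r6, r0: r6=47+24=71
after ADD r1, r1, #4: r1=8+4=12
after ADD r5, r5, #3: r5=10+3=13
CMP r5, #13  (cmp 13,13)
BLT top: not taken
after OR r0, r0, #8: r0=24|8=24
STR r0, [8] → M[8]=24
halt.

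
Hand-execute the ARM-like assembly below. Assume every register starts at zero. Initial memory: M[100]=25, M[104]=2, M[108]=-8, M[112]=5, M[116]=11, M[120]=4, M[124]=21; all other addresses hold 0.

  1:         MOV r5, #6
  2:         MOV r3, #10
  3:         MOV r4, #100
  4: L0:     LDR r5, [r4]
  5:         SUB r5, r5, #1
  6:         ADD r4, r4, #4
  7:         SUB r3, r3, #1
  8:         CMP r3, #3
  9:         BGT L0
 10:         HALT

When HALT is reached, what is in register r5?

20

after MOV r5, #6: r5=6
after MOV r3, #10: r3=10
after MOV r4, #100: r4=100
after LDR r5, [r4]: r5=M[100]=25
after SUB r5, r5, #1: r5=25-1=24
after ADD r4, r4, #4: r4=100+4=104
after SUB r3, r3, #1: r3=10-1=9
CMP r3, #3  (cmp 9,3)
BGT L0: taken
after LDR r5, [r4]: r5=M[104]=2
after SUB r5, r5, #1: r5=2-1=1
after ADD r4, r4, #4: r4=104+4=108
after SUB r3, r3, #1: r3=9-1=8
CMP r3, #3  (cmp 8,3)
BGT L0: taken
after LDR r5, [r4]: r5=M[108]=-8
after SUB r5, r5, #1: r5=(-8)-1=-9
after ADD r4, r4, #4: r4=108+4=112
after SUB r3, r3, #1: r3=8-1=7
CMP r3, #3  (cmp 7,3)
BGT L0: taken
after LDR r5, [r4]: r5=M[112]=5
after SUB r5, r5, #1: r5=5-1=4
after ADD r4, r4, #4: r4=112+4=116
after SUB r3, r3, #1: r3=7-1=6
CMP r3, #3  (cmp 6,3)
BGT L0: taken
after LDR r5, [r4]: r5=M[116]=11
after SUB r5, r5, #1: r5=11-1=10
after ADD r4, r4, #4: r4=116+4=120
after SUB r3, r3, #1: r3=6-1=5
CMP r3, #3  (cmp 5,3)
BGT L0: taken
after LDR r5, [r4]: r5=M[120]=4
after SUB r5, r5, #1: r5=4-1=3
after ADD r4, r4, #4: r4=120+4=124
after SUB r3, r3, #1: r3=5-1=4
CMP r3, #3  (cmp 4,3)
BGT L0: taken
after LDR r5, [r4]: r5=M[124]=21
after SUB r5, r5, #1: r5=21-1=20
after ADD r4, r4, #4: r4=124+4=128
after SUB r3, r3, #1: r3=4-1=3
CMP r3, #3  (cmp 3,3)
BGT L0: not taken
halt.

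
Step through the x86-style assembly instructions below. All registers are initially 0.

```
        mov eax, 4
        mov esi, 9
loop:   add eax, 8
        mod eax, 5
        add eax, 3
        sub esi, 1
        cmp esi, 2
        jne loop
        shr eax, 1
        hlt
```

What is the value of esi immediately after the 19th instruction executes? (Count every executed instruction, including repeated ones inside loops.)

6

eax=4
esi=9
eax=4+8=12
eax=12%5=2
eax=2+3=5
esi=9-1=8
cmp esi, 2  (cmp 8,2)
jne loop: taken
eax=5+8=13
eax=13%5=3
eax=3+3=6
esi=8-1=7
cmp esi, 2  (cmp 7,2)
jne loop: taken
eax=6+8=14
eax=14%5=4
eax=4+3=7
esi=7-1=6
cmp esi, 2  (cmp 6,2)
After step 19: esi = 6.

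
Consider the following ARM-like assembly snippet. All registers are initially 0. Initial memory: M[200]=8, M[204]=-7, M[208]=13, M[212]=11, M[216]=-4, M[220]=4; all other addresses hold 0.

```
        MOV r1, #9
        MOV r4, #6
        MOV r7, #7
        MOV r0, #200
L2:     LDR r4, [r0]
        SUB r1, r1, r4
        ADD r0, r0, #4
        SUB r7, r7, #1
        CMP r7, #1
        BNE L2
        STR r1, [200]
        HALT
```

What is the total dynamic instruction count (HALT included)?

after MOV r1, #9: r1=9
after MOV r4, #6: r4=6
after MOV r7, #7: r7=7
after MOV r0, #200: r0=200
after LDR r4, [r0]: r4=M[200]=8
after SUB r1, r1, r4: r1=9-8=1
after ADD r0, r0, #4: r0=200+4=204
after SUB r7, r7, #1: r7=7-1=6
CMP r7, #1  (cmp 6,1)
BNE L2: taken
after LDR r4, [r0]: r4=M[204]=-7
after SUB r1, r1, r4: r1=1-(-7)=8
after ADD r0, r0, #4: r0=204+4=208
after SUB r7, r7, #1: r7=6-1=5
CMP r7, #1  (cmp 5,1)
BNE L2: taken
after LDR r4, [r0]: r4=M[208]=13
after SUB r1, r1, r4: r1=8-13=-5
after ADD r0, r0, #4: r0=208+4=212
after SUB r7, r7, #1: r7=5-1=4
CMP r7, #1  (cmp 4,1)
BNE L2: taken
after LDR r4, [r0]: r4=M[212]=11
after SUB r1, r1, r4: r1=(-5)-11=-16
after ADD r0, r0, #4: r0=212+4=216
after SUB r7, r7, #1: r7=4-1=3
CMP r7, #1  (cmp 3,1)
BNE L2: taken
after LDR r4, [r0]: r4=M[216]=-4
after SUB r1, r1, r4: r1=(-16)-(-4)=-12
after ADD r0, r0, #4: r0=216+4=220
after SUB r7, r7, #1: r7=3-1=2
CMP r7, #1  (cmp 2,1)
BNE L2: taken
after LDR r4, [r0]: r4=M[220]=4
after SUB r1, r1, r4: r1=(-12)-4=-16
after ADD r0, r0, #4: r0=220+4=224
after SUB r7, r7, #1: r7=2-1=1
CMP r7, #1  (cmp 1,1)
BNE L2: not taken
STR r1, [200] → M[200]=-16
halt.
Total executed instructions: 42.

42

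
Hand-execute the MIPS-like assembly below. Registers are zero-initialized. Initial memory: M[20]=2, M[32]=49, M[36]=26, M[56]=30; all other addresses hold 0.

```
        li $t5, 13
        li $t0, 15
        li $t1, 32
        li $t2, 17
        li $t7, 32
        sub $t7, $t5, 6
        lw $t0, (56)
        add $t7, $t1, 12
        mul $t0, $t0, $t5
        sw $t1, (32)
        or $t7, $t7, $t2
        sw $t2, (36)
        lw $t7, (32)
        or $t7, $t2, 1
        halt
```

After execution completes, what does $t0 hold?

390

$t5=13
$t0=15
$t1=32
$t2=17
$t7=32
$t7=13-6=7
$t0=M[56]=30
$t7=32+12=44
$t0=30*13=390
sw $t1, (32) → M[32]=32
$t7=44|17=61
sw $t2, (36) → M[36]=17
$t7=M[32]=32
$t7=17|1=17
halt.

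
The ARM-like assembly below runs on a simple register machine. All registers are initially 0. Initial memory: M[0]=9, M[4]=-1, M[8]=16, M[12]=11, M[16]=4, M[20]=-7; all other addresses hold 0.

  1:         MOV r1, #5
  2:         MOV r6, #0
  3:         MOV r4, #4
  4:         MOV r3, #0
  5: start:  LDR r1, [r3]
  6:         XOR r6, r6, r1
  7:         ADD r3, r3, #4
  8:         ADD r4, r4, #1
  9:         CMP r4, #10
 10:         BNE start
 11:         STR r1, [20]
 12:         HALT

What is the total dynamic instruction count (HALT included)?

MOV r1, #5 → r1=5
MOV r6, #0 → r6=0
MOV r4, #4 → r4=4
MOV r3, #0 → r3=0
LDR r1, [r3] → r1=M[0]=9
XOR r6, r6, r1 → r6=0^9=9
ADD r3, r3, #4 → r3=0+4=4
ADD r4, r4, #1 → r4=4+1=5
CMP r4, #10  (cmp 5,10)
BNE start: taken
LDR r1, [r3] → r1=M[4]=-1
XOR r6, r6, r1 → r6=9^(-1)=-10
ADD r3, r3, #4 → r3=4+4=8
ADD r4, r4, #1 → r4=5+1=6
CMP r4, #10  (cmp 6,10)
BNE start: taken
LDR r1, [r3] → r1=M[8]=16
XOR r6, r6, r1 → r6=(-10)^16=-26
ADD r3, r3, #4 → r3=8+4=12
ADD r4, r4, #1 → r4=6+1=7
CMP r4, #10  (cmp 7,10)
BNE start: taken
LDR r1, [r3] → r1=M[12]=11
XOR r6, r6, r1 → r6=(-26)^11=-19
ADD r3, r3, #4 → r3=12+4=16
ADD r4, r4, #1 → r4=7+1=8
CMP r4, #10  (cmp 8,10)
BNE start: taken
LDR r1, [r3] → r1=M[16]=4
XOR r6, r6, r1 → r6=(-19)^4=-23
ADD r3, r3, #4 → r3=16+4=20
ADD r4, r4, #1 → r4=8+1=9
CMP r4, #10  (cmp 9,10)
BNE start: taken
LDR r1, [r3] → r1=M[20]=-7
XOR r6, r6, r1 → r6=(-23)^(-7)=16
ADD r3, r3, #4 → r3=20+4=24
ADD r4, r4, #1 → r4=9+1=10
CMP r4, #10  (cmp 10,10)
BNE start: not taken
STR r1, [20] → M[20]=-7
halt.
Total executed instructions: 42.

42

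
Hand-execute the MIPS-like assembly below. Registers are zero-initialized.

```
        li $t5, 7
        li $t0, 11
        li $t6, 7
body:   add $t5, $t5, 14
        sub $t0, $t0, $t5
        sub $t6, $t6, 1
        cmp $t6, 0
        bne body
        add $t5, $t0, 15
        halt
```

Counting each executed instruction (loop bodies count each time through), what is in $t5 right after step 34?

$t5=7
$t0=11
$t6=7
$t5=7+14=21
$t0=11-21=-10
$t6=7-1=6
cmp $t6, 0  (cmp 6,0)
bne body: taken
$t5=21+14=35
$t0=(-10)-35=-45
$t6=6-1=5
cmp $t6, 0  (cmp 5,0)
bne body: taken
$t5=35+14=49
$t0=(-45)-49=-94
$t6=5-1=4
cmp $t6, 0  (cmp 4,0)
bne body: taken
$t5=49+14=63
$t0=(-94)-63=-157
$t6=4-1=3
cmp $t6, 0  (cmp 3,0)
bne body: taken
$t5=63+14=77
$t0=(-157)-77=-234
$t6=3-1=2
cmp $t6, 0  (cmp 2,0)
bne body: taken
$t5=77+14=91
$t0=(-234)-91=-325
$t6=2-1=1
cmp $t6, 0  (cmp 1,0)
bne body: taken
$t5=91+14=105
After step 34: $t5 = 105.

105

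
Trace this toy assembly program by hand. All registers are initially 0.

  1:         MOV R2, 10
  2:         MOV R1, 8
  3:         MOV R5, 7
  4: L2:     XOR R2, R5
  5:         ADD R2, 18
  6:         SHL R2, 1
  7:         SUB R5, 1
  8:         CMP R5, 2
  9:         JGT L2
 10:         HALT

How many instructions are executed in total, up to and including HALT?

MOV R2, 10 → R2=10
MOV R1, 8 → R1=8
MOV R5, 7 → R5=7
XOR R2, R5 → R2=10^7=13
ADD R2, 18 → R2=13+18=31
SHL R2, 1 → R2=31<<1=62
SUB R5, 1 → R5=7-1=6
CMP R5, 2  (cmp 6,2)
JGT L2: taken
XOR R2, R5 → R2=62^6=56
ADD R2, 18 → R2=56+18=74
SHL R2, 1 → R2=74<<1=148
SUB R5, 1 → R5=6-1=5
CMP R5, 2  (cmp 5,2)
JGT L2: taken
XOR R2, R5 → R2=148^5=145
ADD R2, 18 → R2=145+18=163
SHL R2, 1 → R2=163<<1=326
SUB R5, 1 → R5=5-1=4
CMP R5, 2  (cmp 4,2)
JGT L2: taken
XOR R2, R5 → R2=326^4=322
ADD R2, 18 → R2=322+18=340
SHL R2, 1 → R2=340<<1=680
SUB R5, 1 → R5=4-1=3
CMP R5, 2  (cmp 3,2)
JGT L2: taken
XOR R2, R5 → R2=680^3=683
ADD R2, 18 → R2=683+18=701
SHL R2, 1 → R2=701<<1=1402
SUB R5, 1 → R5=3-1=2
CMP R5, 2  (cmp 2,2)
JGT L2: not taken
halt.
Total executed instructions: 34.

34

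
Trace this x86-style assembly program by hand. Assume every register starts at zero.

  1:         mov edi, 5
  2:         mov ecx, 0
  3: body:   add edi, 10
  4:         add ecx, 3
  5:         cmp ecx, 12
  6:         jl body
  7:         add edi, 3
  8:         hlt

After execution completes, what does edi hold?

48

after mov edi, 5: edi=5
after mov ecx, 0: ecx=0
after add edi, 10: edi=5+10=15
after add ecx, 3: ecx=0+3=3
cmp ecx, 12  (cmp 3,12)
jl body: taken
after add edi, 10: edi=15+10=25
after add ecx, 3: ecx=3+3=6
cmp ecx, 12  (cmp 6,12)
jl body: taken
after add edi, 10: edi=25+10=35
after add ecx, 3: ecx=6+3=9
cmp ecx, 12  (cmp 9,12)
jl body: taken
after add edi, 10: edi=35+10=45
after add ecx, 3: ecx=9+3=12
cmp ecx, 12  (cmp 12,12)
jl body: not taken
after add edi, 3: edi=45+3=48
halt.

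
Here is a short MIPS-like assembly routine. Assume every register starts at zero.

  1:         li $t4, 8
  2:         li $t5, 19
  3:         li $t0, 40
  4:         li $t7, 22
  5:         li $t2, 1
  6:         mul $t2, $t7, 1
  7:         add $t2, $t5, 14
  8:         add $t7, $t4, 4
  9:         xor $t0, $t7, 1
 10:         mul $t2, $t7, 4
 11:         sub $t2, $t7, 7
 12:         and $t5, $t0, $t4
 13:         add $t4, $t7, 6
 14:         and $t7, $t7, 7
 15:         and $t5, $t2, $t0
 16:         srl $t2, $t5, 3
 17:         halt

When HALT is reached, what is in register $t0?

13

$t4=8
$t5=19
$t0=40
$t7=22
$t2=1
$t2=22*1=22
$t2=19+14=33
$t7=8+4=12
$t0=12^1=13
$t2=12*4=48
$t2=12-7=5
$t5=13&8=8
$t4=12+6=18
$t7=12&7=4
$t5=5&13=5
$t2=5>>3=0
halt.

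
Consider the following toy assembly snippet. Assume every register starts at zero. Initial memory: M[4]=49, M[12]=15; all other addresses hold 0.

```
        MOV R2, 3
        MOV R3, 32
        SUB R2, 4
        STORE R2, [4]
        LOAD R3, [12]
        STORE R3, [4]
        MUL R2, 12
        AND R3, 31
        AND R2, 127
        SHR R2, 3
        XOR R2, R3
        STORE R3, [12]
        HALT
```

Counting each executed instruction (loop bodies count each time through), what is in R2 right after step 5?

-1

after MOV R2, 3: R2=3
after MOV R3, 32: R3=32
after SUB R2, 4: R2=3-4=-1
STORE R2, [4] → M[4]=-1
after LOAD R3, [12]: R3=M[12]=15
After step 5: R2 = -1.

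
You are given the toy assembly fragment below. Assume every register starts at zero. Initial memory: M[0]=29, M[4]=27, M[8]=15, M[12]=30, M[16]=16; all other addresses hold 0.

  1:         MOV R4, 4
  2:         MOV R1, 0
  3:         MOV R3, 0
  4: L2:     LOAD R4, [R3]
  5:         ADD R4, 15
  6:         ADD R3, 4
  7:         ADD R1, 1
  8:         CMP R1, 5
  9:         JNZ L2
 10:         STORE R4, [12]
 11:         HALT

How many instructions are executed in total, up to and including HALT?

35

MOV R4, 4 → R4=4
MOV R1, 0 → R1=0
MOV R3, 0 → R3=0
LOAD R4, [R3] → R4=M[0]=29
ADD R4, 15 → R4=29+15=44
ADD R3, 4 → R3=0+4=4
ADD R1, 1 → R1=0+1=1
CMP R1, 5  (cmp 1,5)
JNZ L2: taken
LOAD R4, [R3] → R4=M[4]=27
ADD R4, 15 → R4=27+15=42
ADD R3, 4 → R3=4+4=8
ADD R1, 1 → R1=1+1=2
CMP R1, 5  (cmp 2,5)
JNZ L2: taken
LOAD R4, [R3] → R4=M[8]=15
ADD R4, 15 → R4=15+15=30
ADD R3, 4 → R3=8+4=12
ADD R1, 1 → R1=2+1=3
CMP R1, 5  (cmp 3,5)
JNZ L2: taken
LOAD R4, [R3] → R4=M[12]=30
ADD R4, 15 → R4=30+15=45
ADD R3, 4 → R3=12+4=16
ADD R1, 1 → R1=3+1=4
CMP R1, 5  (cmp 4,5)
JNZ L2: taken
LOAD R4, [R3] → R4=M[16]=16
ADD R4, 15 → R4=16+15=31
ADD R3, 4 → R3=16+4=20
ADD R1, 1 → R1=4+1=5
CMP R1, 5  (cmp 5,5)
JNZ L2: not taken
STORE R4, [12] → M[12]=31
halt.
Total executed instructions: 35.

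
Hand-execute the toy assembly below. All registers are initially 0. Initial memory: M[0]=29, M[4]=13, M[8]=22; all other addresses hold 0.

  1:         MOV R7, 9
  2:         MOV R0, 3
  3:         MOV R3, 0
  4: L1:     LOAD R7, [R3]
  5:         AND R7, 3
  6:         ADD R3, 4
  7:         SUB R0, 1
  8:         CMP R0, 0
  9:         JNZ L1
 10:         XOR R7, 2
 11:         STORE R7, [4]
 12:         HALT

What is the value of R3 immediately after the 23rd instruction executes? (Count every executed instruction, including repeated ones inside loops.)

MOV R7, 9 → R7=9
MOV R0, 3 → R0=3
MOV R3, 0 → R3=0
LOAD R7, [R3] → R7=M[0]=29
AND R7, 3 → R7=29&3=1
ADD R3, 4 → R3=0+4=4
SUB R0, 1 → R0=3-1=2
CMP R0, 0  (cmp 2,0)
JNZ L1: taken
LOAD R7, [R3] → R7=M[4]=13
AND R7, 3 → R7=13&3=1
ADD R3, 4 → R3=4+4=8
SUB R0, 1 → R0=2-1=1
CMP R0, 0  (cmp 1,0)
JNZ L1: taken
LOAD R7, [R3] → R7=M[8]=22
AND R7, 3 → R7=22&3=2
ADD R3, 4 → R3=8+4=12
SUB R0, 1 → R0=1-1=0
CMP R0, 0  (cmp 0,0)
JNZ L1: not taken
XOR R7, 2 → R7=2^2=0
STORE R7, [4] → M[4]=0
After step 23: R3 = 12.

12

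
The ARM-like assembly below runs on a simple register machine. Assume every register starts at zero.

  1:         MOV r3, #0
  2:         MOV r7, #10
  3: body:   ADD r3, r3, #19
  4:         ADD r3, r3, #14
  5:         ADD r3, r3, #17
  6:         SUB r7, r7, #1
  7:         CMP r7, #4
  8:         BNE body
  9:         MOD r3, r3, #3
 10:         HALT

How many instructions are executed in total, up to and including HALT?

after MOV r3, #0: r3=0
after MOV r7, #10: r7=10
after ADD r3, r3, #19: r3=0+19=19
after ADD r3, r3, #14: r3=19+14=33
after ADD r3, r3, #17: r3=33+17=50
after SUB r7, r7, #1: r7=10-1=9
CMP r7, #4  (cmp 9,4)
BNE body: taken
after ADD r3, r3, #19: r3=50+19=69
after ADD r3, r3, #14: r3=69+14=83
after ADD r3, r3, #17: r3=83+17=100
after SUB r7, r7, #1: r7=9-1=8
CMP r7, #4  (cmp 8,4)
BNE body: taken
after ADD r3, r3, #19: r3=100+19=119
after ADD r3, r3, #14: r3=119+14=133
after ADD r3, r3, #17: r3=133+17=150
after SUB r7, r7, #1: r7=8-1=7
CMP r7, #4  (cmp 7,4)
BNE body: taken
after ADD r3, r3, #19: r3=150+19=169
after ADD r3, r3, #14: r3=169+14=183
after ADD r3, r3, #17: r3=183+17=200
after SUB r7, r7, #1: r7=7-1=6
CMP r7, #4  (cmp 6,4)
BNE body: taken
after ADD r3, r3, #19: r3=200+19=219
after ADD r3, r3, #14: r3=219+14=233
after ADD r3, r3, #17: r3=233+17=250
after SUB r7, r7, #1: r7=6-1=5
CMP r7, #4  (cmp 5,4)
BNE body: taken
after ADD r3, r3, #19: r3=250+19=269
after ADD r3, r3, #14: r3=269+14=283
after ADD r3, r3, #17: r3=283+17=300
after SUB r7, r7, #1: r7=5-1=4
CMP r7, #4  (cmp 4,4)
BNE body: not taken
after MOD r3, r3, #3: r3=300%3=0
halt.
Total executed instructions: 40.

40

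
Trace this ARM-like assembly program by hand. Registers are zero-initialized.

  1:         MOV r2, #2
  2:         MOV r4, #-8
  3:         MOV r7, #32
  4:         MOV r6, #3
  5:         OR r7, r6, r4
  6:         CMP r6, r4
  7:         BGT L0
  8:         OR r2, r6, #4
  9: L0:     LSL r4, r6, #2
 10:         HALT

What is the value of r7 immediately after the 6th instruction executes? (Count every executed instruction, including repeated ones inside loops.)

-5

MOV r2, #2 → r2=2
MOV r4, #-8 → r4=-8
MOV r7, #32 → r7=32
MOV r6, #3 → r6=3
OR r7, r6, r4 → r7=3|(-8)=-5
CMP r6, r4  (cmp 3,-8)
After step 6: r7 = -5.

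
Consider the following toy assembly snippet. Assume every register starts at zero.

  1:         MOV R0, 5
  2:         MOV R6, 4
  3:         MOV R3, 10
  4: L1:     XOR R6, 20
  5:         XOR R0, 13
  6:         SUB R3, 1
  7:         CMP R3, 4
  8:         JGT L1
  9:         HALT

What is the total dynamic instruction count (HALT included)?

MOV R0, 5 → R0=5
MOV R6, 4 → R6=4
MOV R3, 10 → R3=10
XOR R6, 20 → R6=4^20=16
XOR R0, 13 → R0=5^13=8
SUB R3, 1 → R3=10-1=9
CMP R3, 4  (cmp 9,4)
JGT L1: taken
XOR R6, 20 → R6=16^20=4
XOR R0, 13 → R0=8^13=5
SUB R3, 1 → R3=9-1=8
CMP R3, 4  (cmp 8,4)
JGT L1: taken
XOR R6, 20 → R6=4^20=16
XOR R0, 13 → R0=5^13=8
SUB R3, 1 → R3=8-1=7
CMP R3, 4  (cmp 7,4)
JGT L1: taken
XOR R6, 20 → R6=16^20=4
XOR R0, 13 → R0=8^13=5
SUB R3, 1 → R3=7-1=6
CMP R3, 4  (cmp 6,4)
JGT L1: taken
XOR R6, 20 → R6=4^20=16
XOR R0, 13 → R0=5^13=8
SUB R3, 1 → R3=6-1=5
CMP R3, 4  (cmp 5,4)
JGT L1: taken
XOR R6, 20 → R6=16^20=4
XOR R0, 13 → R0=8^13=5
SUB R3, 1 → R3=5-1=4
CMP R3, 4  (cmp 4,4)
JGT L1: not taken
halt.
Total executed instructions: 34.

34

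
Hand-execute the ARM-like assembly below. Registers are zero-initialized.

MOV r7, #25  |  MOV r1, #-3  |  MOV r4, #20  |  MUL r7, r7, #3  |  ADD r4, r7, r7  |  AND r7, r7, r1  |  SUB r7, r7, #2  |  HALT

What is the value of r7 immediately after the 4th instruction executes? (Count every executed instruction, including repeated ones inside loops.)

75

MOV r7, #25 → r7=25
MOV r1, #-3 → r1=-3
MOV r4, #20 → r4=20
MUL r7, r7, #3 → r7=25*3=75
After step 4: r7 = 75.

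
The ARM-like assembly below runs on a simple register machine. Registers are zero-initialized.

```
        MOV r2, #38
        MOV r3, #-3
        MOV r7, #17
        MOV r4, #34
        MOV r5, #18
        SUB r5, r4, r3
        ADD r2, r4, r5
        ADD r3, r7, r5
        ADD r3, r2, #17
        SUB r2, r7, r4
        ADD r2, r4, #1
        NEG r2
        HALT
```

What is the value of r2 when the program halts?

-35

r2=38
r3=-3
r7=17
r4=34
r5=18
r5=34-(-3)=37
r2=34+37=71
r3=17+37=54
r3=71+17=88
r2=17-34=-17
r2=34+1=35
r2=-(35)=-35
halt.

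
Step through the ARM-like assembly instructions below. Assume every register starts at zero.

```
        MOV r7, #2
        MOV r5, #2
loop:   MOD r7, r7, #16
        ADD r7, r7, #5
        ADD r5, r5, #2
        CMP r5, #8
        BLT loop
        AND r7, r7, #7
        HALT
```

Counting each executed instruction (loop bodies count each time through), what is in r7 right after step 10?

after MOV r7, #2: r7=2
after MOV r5, #2: r5=2
after MOD r7, r7, #16: r7=2%16=2
after ADD r7, r7, #5: r7=2+5=7
after ADD r5, r5, #2: r5=2+2=4
CMP r5, #8  (cmp 4,8)
BLT loop: taken
after MOD r7, r7, #16: r7=7%16=7
after ADD r7, r7, #5: r7=7+5=12
after ADD r5, r5, #2: r5=4+2=6
After step 10: r7 = 12.

12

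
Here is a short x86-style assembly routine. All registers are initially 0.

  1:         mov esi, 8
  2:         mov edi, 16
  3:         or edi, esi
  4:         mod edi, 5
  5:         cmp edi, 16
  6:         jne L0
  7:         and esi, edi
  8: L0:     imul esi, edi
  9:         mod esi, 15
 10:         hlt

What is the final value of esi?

mov esi, 8 → esi=8
mov edi, 16 → edi=16
or edi, esi → edi=16|8=24
mod edi, 5 → edi=24%5=4
cmp edi, 16  (cmp 4,16)
jne L0: taken
imul esi, edi → esi=8*4=32
mod esi, 15 → esi=32%15=2
halt.

2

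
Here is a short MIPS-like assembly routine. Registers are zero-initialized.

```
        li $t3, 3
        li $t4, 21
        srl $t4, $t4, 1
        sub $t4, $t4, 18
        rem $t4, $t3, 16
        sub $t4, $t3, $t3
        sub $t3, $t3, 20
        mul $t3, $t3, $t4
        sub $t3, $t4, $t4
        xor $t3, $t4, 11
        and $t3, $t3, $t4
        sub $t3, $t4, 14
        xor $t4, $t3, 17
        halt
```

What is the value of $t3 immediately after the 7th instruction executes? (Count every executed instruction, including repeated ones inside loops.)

-17

after li $t3, 3: $t3=3
after li $t4, 21: $t4=21
after srl $t4, $t4, 1: $t4=21>>1=10
after sub $t4, $t4, 18: $t4=10-18=-8
after rem $t4, $t3, 16: $t4=3%16=3
after sub $t4, $t3, $t3: $t4=3-3=0
after sub $t3, $t3, 20: $t3=3-20=-17
After step 7: $t3 = -17.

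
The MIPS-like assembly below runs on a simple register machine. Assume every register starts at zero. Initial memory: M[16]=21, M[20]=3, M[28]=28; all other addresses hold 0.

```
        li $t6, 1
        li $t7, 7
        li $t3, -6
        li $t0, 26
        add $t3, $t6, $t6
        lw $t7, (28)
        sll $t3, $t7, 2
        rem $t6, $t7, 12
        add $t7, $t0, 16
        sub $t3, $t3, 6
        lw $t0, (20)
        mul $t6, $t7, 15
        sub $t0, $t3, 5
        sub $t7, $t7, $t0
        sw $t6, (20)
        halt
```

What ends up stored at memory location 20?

$t6=1
$t7=7
$t3=-6
$t0=26
$t3=1+1=2
$t7=M[28]=28
$t3=28<<2=112
$t6=28%12=4
$t7=26+16=42
$t3=112-6=106
$t0=M[20]=3
$t6=42*15=630
$t0=106-5=101
$t7=42-101=-59
sw $t6, (20) → M[20]=630
halt.

630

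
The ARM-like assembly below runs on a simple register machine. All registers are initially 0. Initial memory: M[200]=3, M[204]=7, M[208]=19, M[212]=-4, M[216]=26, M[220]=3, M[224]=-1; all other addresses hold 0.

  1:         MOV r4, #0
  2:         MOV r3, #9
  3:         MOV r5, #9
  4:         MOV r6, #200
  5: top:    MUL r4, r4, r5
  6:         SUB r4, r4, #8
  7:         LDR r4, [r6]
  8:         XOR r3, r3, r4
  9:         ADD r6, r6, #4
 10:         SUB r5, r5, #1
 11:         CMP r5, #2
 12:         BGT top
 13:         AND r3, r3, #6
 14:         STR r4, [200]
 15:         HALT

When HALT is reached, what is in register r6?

r4=0
r3=9
r5=9
r6=200
r4=0*9=0
r4=0-8=-8
r4=M[200]=3
r3=9^3=10
r6=200+4=204
r5=9-1=8
CMP r5, #2  (cmp 8,2)
BGT top: taken
r4=3*8=24
r4=24-8=16
r4=M[204]=7
r3=10^7=13
r6=204+4=208
r5=8-1=7
CMP r5, #2  (cmp 7,2)
BGT top: taken
r4=7*7=49
r4=49-8=41
r4=M[208]=19
r3=13^19=30
r6=208+4=212
r5=7-1=6
CMP r5, #2  (cmp 6,2)
BGT top: taken
r4=19*6=114
r4=114-8=106
r4=M[212]=-4
r3=30^(-4)=-30
r6=212+4=216
r5=6-1=5
CMP r5, #2  (cmp 5,2)
BGT top: taken
r4=(-4)*5=-20
r4=(-20)-8=-28
r4=M[216]=26
r3=(-30)^26=-8
r6=216+4=220
r5=5-1=4
CMP r5, #2  (cmp 4,2)
BGT top: taken
r4=26*4=104
r4=104-8=96
r4=M[220]=3
r3=(-8)^3=-5
r6=220+4=224
r5=4-1=3
CMP r5, #2  (cmp 3,2)
BGT top: taken
r4=3*3=9
r4=9-8=1
r4=M[224]=-1
r3=(-5)^(-1)=4
r6=224+4=228
r5=3-1=2
CMP r5, #2  (cmp 2,2)
BGT top: not taken
r3=4&6=4
STR r4, [200] → M[200]=-1
halt.

228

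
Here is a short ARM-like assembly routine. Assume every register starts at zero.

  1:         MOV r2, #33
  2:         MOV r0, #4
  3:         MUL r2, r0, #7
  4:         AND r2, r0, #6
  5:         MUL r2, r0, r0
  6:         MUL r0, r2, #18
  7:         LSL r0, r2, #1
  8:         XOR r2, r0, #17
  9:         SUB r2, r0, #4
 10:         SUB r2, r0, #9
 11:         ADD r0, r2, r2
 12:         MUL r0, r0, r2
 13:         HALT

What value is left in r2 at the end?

23

r2=33
r0=4
r2=4*7=28
r2=4&6=4
r2=4*4=16
r0=16*18=288
r0=16<<1=32
r2=32^17=49
r2=32-4=28
r2=32-9=23
r0=23+23=46
r0=46*23=1058
halt.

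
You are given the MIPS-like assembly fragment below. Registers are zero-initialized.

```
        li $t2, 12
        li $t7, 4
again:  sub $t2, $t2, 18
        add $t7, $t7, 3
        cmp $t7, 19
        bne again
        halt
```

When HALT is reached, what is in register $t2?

-78

li $t2, 12 → $t2=12
li $t7, 4 → $t7=4
sub $t2, $t2, 18 → $t2=12-18=-6
add $t7, $t7, 3 → $t7=4+3=7
cmp $t7, 19  (cmp 7,19)
bne again: taken
sub $t2, $t2, 18 → $t2=(-6)-18=-24
add $t7, $t7, 3 → $t7=7+3=10
cmp $t7, 19  (cmp 10,19)
bne again: taken
sub $t2, $t2, 18 → $t2=(-24)-18=-42
add $t7, $t7, 3 → $t7=10+3=13
cmp $t7, 19  (cmp 13,19)
bne again: taken
sub $t2, $t2, 18 → $t2=(-42)-18=-60
add $t7, $t7, 3 → $t7=13+3=16
cmp $t7, 19  (cmp 16,19)
bne again: taken
sub $t2, $t2, 18 → $t2=(-60)-18=-78
add $t7, $t7, 3 → $t7=16+3=19
cmp $t7, 19  (cmp 19,19)
bne again: not taken
halt.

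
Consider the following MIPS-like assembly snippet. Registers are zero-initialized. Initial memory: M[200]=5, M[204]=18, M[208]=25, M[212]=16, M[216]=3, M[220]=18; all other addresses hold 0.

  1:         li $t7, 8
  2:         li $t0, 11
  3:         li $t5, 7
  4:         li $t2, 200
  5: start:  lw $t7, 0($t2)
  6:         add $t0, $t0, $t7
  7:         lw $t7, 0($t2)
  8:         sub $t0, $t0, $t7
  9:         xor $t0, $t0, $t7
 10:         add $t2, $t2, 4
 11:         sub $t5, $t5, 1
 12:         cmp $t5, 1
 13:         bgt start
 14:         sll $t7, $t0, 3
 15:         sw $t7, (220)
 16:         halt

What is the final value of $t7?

32

li $t7, 8 → $t7=8
li $t0, 11 → $t0=11
li $t5, 7 → $t5=7
li $t2, 200 → $t2=200
lw $t7, 0($t2) → $t7=M[200]=5
add $t0, $t0, $t7 → $t0=11+5=16
lw $t7, 0($t2) → $t7=M[200]=5
sub $t0, $t0, $t7 → $t0=16-5=11
xor $t0, $t0, $t7 → $t0=11^5=14
add $t2, $t2, 4 → $t2=200+4=204
sub $t5, $t5, 1 → $t5=7-1=6
cmp $t5, 1  (cmp 6,1)
bgt start: taken
lw $t7, 0($t2) → $t7=M[204]=18
add $t0, $t0, $t7 → $t0=14+18=32
lw $t7, 0($t2) → $t7=M[204]=18
sub $t0, $t0, $t7 → $t0=32-18=14
xor $t0, $t0, $t7 → $t0=14^18=28
add $t2, $t2, 4 → $t2=204+4=208
sub $t5, $t5, 1 → $t5=6-1=5
cmp $t5, 1  (cmp 5,1)
bgt start: taken
lw $t7, 0($t2) → $t7=M[208]=25
add $t0, $t0, $t7 → $t0=28+25=53
lw $t7, 0($t2) → $t7=M[208]=25
sub $t0, $t0, $t7 → $t0=53-25=28
xor $t0, $t0, $t7 → $t0=28^25=5
add $t2, $t2, 4 → $t2=208+4=212
sub $t5, $t5, 1 → $t5=5-1=4
cmp $t5, 1  (cmp 4,1)
bgt start: taken
lw $t7, 0($t2) → $t7=M[212]=16
add $t0, $t0, $t7 → $t0=5+16=21
lw $t7, 0($t2) → $t7=M[212]=16
sub $t0, $t0, $t7 → $t0=21-16=5
xor $t0, $t0, $t7 → $t0=5^16=21
add $t2, $t2, 4 → $t2=212+4=216
sub $t5, $t5, 1 → $t5=4-1=3
cmp $t5, 1  (cmp 3,1)
bgt start: taken
lw $t7, 0($t2) → $t7=M[216]=3
add $t0, $t0, $t7 → $t0=21+3=24
lw $t7, 0($t2) → $t7=M[216]=3
sub $t0, $t0, $t7 → $t0=24-3=21
xor $t0, $t0, $t7 → $t0=21^3=22
add $t2, $t2, 4 → $t2=216+4=220
sub $t5, $t5, 1 → $t5=3-1=2
cmp $t5, 1  (cmp 2,1)
bgt start: taken
lw $t7, 0($t2) → $t7=M[220]=18
add $t0, $t0, $t7 → $t0=22+18=40
lw $t7, 0($t2) → $t7=M[220]=18
sub $t0, $t0, $t7 → $t0=40-18=22
xor $t0, $t0, $t7 → $t0=22^18=4
add $t2, $t2, 4 → $t2=220+4=224
sub $t5, $t5, 1 → $t5=2-1=1
cmp $t5, 1  (cmp 1,1)
bgt start: not taken
sll $t7, $t0, 3 → $t7=4<<3=32
sw $t7, (220) → M[220]=32
halt.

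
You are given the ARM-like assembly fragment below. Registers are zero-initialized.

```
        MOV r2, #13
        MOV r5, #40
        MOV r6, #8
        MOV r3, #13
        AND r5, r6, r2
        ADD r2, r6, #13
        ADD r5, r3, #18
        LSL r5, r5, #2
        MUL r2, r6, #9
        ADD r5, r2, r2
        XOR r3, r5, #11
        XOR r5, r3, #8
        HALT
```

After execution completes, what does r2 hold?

r2=13
r5=40
r6=8
r3=13
r5=8&13=8
r2=8+13=21
r5=13+18=31
r5=31<<2=124
r2=8*9=72
r5=72+72=144
r3=144^11=155
r5=155^8=147
halt.

72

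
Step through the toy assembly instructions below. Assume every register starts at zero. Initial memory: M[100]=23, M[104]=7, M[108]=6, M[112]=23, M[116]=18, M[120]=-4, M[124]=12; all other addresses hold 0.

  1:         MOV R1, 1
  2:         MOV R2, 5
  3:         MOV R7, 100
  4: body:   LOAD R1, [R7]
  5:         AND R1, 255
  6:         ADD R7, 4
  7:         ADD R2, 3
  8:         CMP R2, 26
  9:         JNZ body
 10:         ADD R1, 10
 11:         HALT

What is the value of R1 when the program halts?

after MOV R1, 1: R1=1
after MOV R2, 5: R2=5
after MOV R7, 100: R7=100
after LOAD R1, [R7]: R1=M[100]=23
after AND R1, 255: R1=23&255=23
after ADD R7, 4: R7=100+4=104
after ADD R2, 3: R2=5+3=8
CMP R2, 26  (cmp 8,26)
JNZ body: taken
after LOAD R1, [R7]: R1=M[104]=7
after AND R1, 255: R1=7&255=7
after ADD R7, 4: R7=104+4=108
after ADD R2, 3: R2=8+3=11
CMP R2, 26  (cmp 11,26)
JNZ body: taken
after LOAD R1, [R7]: R1=M[108]=6
after AND R1, 255: R1=6&255=6
after ADD R7, 4: R7=108+4=112
after ADD R2, 3: R2=11+3=14
CMP R2, 26  (cmp 14,26)
JNZ body: taken
after LOAD R1, [R7]: R1=M[112]=23
after AND R1, 255: R1=23&255=23
after ADD R7, 4: R7=112+4=116
after ADD R2, 3: R2=14+3=17
CMP R2, 26  (cmp 17,26)
JNZ body: taken
after LOAD R1, [R7]: R1=M[116]=18
after AND R1, 255: R1=18&255=18
after ADD R7, 4: R7=116+4=120
after ADD R2, 3: R2=17+3=20
CMP R2, 26  (cmp 20,26)
JNZ body: taken
after LOAD R1, [R7]: R1=M[120]=-4
after AND R1, 255: R1=(-4)&255=252
after ADD R7, 4: R7=120+4=124
after ADD R2, 3: R2=20+3=23
CMP R2, 26  (cmp 23,26)
JNZ body: taken
after LOAD R1, [R7]: R1=M[124]=12
after AND R1, 255: R1=12&255=12
after ADD R7, 4: R7=124+4=128
after ADD R2, 3: R2=23+3=26
CMP R2, 26  (cmp 26,26)
JNZ body: not taken
after ADD R1, 10: R1=12+10=22
halt.

22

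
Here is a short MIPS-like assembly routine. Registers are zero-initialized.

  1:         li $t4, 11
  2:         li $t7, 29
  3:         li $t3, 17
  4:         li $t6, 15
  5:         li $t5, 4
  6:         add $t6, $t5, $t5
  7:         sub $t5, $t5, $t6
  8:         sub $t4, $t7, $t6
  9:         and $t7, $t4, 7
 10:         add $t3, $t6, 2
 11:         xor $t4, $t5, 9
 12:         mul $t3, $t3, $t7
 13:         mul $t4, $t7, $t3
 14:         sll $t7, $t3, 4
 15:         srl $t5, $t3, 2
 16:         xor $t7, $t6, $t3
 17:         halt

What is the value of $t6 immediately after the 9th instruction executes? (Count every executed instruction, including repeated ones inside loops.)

$t4=11
$t7=29
$t3=17
$t6=15
$t5=4
$t6=4+4=8
$t5=4-8=-4
$t4=29-8=21
$t7=21&7=5
After step 9: $t6 = 8.

8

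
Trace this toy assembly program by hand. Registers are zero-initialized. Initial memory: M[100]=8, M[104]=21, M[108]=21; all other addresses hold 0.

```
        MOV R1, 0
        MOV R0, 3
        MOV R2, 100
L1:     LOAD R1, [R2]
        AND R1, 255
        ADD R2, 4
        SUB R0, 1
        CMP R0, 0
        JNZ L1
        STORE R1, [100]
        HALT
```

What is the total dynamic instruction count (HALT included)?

23

MOV R1, 0 → R1=0
MOV R0, 3 → R0=3
MOV R2, 100 → R2=100
LOAD R1, [R2] → R1=M[100]=8
AND R1, 255 → R1=8&255=8
ADD R2, 4 → R2=100+4=104
SUB R0, 1 → R0=3-1=2
CMP R0, 0  (cmp 2,0)
JNZ L1: taken
LOAD R1, [R2] → R1=M[104]=21
AND R1, 255 → R1=21&255=21
ADD R2, 4 → R2=104+4=108
SUB R0, 1 → R0=2-1=1
CMP R0, 0  (cmp 1,0)
JNZ L1: taken
LOAD R1, [R2] → R1=M[108]=21
AND R1, 255 → R1=21&255=21
ADD R2, 4 → R2=108+4=112
SUB R0, 1 → R0=1-1=0
CMP R0, 0  (cmp 0,0)
JNZ L1: not taken
STORE R1, [100] → M[100]=21
halt.
Total executed instructions: 23.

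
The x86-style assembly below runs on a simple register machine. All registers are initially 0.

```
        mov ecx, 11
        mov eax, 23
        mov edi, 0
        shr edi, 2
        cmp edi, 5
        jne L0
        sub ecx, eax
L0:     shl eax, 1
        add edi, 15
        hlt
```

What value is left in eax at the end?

46

after mov ecx, 11: ecx=11
after mov eax, 23: eax=23
after mov edi, 0: edi=0
after shr edi, 2: edi=0>>2=0
cmp edi, 5  (cmp 0,5)
jne L0: taken
after shl eax, 1: eax=23<<1=46
after add edi, 15: edi=0+15=15
halt.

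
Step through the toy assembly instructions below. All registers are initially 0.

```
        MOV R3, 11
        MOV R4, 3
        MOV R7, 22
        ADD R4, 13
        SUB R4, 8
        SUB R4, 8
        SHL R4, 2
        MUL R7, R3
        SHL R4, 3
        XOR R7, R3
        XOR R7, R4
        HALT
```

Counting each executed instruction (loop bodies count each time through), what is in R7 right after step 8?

after MOV R3, 11: R3=11
after MOV R4, 3: R4=3
after MOV R7, 22: R7=22
after ADD R4, 13: R4=3+13=16
after SUB R4, 8: R4=16-8=8
after SUB R4, 8: R4=8-8=0
after SHL R4, 2: R4=0<<2=0
after MUL R7, R3: R7=22*11=242
After step 8: R7 = 242.

242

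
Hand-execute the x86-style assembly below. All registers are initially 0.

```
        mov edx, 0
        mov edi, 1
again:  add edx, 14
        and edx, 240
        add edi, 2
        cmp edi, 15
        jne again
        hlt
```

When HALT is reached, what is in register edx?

mov edx, 0 → edx=0
mov edi, 1 → edi=1
add edx, 14 → edx=0+14=14
and edx, 240 → edx=14&240=0
add edi, 2 → edi=1+2=3
cmp edi, 15  (cmp 3,15)
jne again: taken
add edx, 14 → edx=0+14=14
and edx, 240 → edx=14&240=0
add edi, 2 → edi=3+2=5
cmp edi, 15  (cmp 5,15)
jne again: taken
add edx, 14 → edx=0+14=14
and edx, 240 → edx=14&240=0
add edi, 2 → edi=5+2=7
cmp edi, 15  (cmp 7,15)
jne again: taken
add edx, 14 → edx=0+14=14
and edx, 240 → edx=14&240=0
add edi, 2 → edi=7+2=9
cmp edi, 15  (cmp 9,15)
jne again: taken
add edx, 14 → edx=0+14=14
and edx, 240 → edx=14&240=0
add edi, 2 → edi=9+2=11
cmp edi, 15  (cmp 11,15)
jne again: taken
add edx, 14 → edx=0+14=14
and edx, 240 → edx=14&240=0
add edi, 2 → edi=11+2=13
cmp edi, 15  (cmp 13,15)
jne again: taken
add edx, 14 → edx=0+14=14
and edx, 240 → edx=14&240=0
add edi, 2 → edi=13+2=15
cmp edi, 15  (cmp 15,15)
jne again: not taken
halt.

0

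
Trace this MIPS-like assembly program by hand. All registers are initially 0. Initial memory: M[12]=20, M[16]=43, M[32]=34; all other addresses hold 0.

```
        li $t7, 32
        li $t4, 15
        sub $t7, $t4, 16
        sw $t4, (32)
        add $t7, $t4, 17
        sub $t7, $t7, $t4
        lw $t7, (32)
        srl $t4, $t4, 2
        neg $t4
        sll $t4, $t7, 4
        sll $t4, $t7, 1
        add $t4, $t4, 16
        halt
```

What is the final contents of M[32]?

15

li $t7, 32 → $t7=32
li $t4, 15 → $t4=15
sub $t7, $t4, 16 → $t7=15-16=-1
sw $t4, (32) → M[32]=15
add $t7, $t4, 17 → $t7=15+17=32
sub $t7, $t7, $t4 → $t7=32-15=17
lw $t7, (32) → $t7=M[32]=15
srl $t4, $t4, 2 → $t4=15>>2=3
neg $t4 → $t4=-(3)=-3
sll $t4, $t7, 4 → $t4=15<<4=240
sll $t4, $t7, 1 → $t4=15<<1=30
add $t4, $t4, 16 → $t4=30+16=46
halt.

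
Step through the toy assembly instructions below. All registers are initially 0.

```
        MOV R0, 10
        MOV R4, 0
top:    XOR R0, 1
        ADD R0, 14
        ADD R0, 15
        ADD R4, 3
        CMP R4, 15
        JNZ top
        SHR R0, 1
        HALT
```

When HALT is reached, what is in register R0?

R0=10
R4=0
R0=10^1=11
R0=11+14=25
R0=25+15=40
R4=0+3=3
CMP R4, 15  (cmp 3,15)
JNZ top: taken
R0=40^1=41
R0=41+14=55
R0=55+15=70
R4=3+3=6
CMP R4, 15  (cmp 6,15)
JNZ top: taken
R0=70^1=71
R0=71+14=85
R0=85+15=100
R4=6+3=9
CMP R4, 15  (cmp 9,15)
JNZ top: taken
R0=100^1=101
R0=101+14=115
R0=115+15=130
R4=9+3=12
CMP R4, 15  (cmp 12,15)
JNZ top: taken
R0=130^1=131
R0=131+14=145
R0=145+15=160
R4=12+3=15
CMP R4, 15  (cmp 15,15)
JNZ top: not taken
R0=160>>1=80
halt.

80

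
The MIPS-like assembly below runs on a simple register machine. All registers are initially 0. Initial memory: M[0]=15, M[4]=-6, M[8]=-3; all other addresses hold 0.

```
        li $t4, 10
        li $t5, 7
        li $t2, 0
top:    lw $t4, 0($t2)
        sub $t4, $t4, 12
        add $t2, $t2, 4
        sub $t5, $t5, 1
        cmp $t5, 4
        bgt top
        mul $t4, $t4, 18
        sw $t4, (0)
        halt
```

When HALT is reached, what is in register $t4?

after li $t4, 10: $t4=10
after li $t5, 7: $t5=7
after li $t2, 0: $t2=0
after lw $t4, 0($t2): $t4=M[0]=15
after sub $t4, $t4, 12: $t4=15-12=3
after add $t2, $t2, 4: $t2=0+4=4
after sub $t5, $t5, 1: $t5=7-1=6
cmp $t5, 4  (cmp 6,4)
bgt top: taken
after lw $t4, 0($t2): $t4=M[4]=-6
after sub $t4, $t4, 12: $t4=(-6)-12=-18
after add $t2, $t2, 4: $t2=4+4=8
after sub $t5, $t5, 1: $t5=6-1=5
cmp $t5, 4  (cmp 5,4)
bgt top: taken
after lw $t4, 0($t2): $t4=M[8]=-3
after sub $t4, $t4, 12: $t4=(-3)-12=-15
after add $t2, $t2, 4: $t2=8+4=12
after sub $t5, $t5, 1: $t5=5-1=4
cmp $t5, 4  (cmp 4,4)
bgt top: not taken
after mul $t4, $t4, 18: $t4=(-15)*18=-270
sw $t4, (0) → M[0]=-270
halt.

-270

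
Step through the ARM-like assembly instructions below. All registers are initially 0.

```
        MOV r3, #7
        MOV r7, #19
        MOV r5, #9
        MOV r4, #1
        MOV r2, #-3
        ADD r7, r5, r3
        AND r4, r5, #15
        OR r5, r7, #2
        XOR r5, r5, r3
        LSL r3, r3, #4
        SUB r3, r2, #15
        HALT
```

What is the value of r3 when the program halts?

MOV r3, #7 → r3=7
MOV r7, #19 → r7=19
MOV r5, #9 → r5=9
MOV r4, #1 → r4=1
MOV r2, #-3 → r2=-3
ADD r7, r5, r3 → r7=9+7=16
AND r4, r5, #15 → r4=9&15=9
OR r5, r7, #2 → r5=16|2=18
XOR r5, r5, r3 → r5=18^7=21
LSL r3, r3, #4 → r3=7<<4=112
SUB r3, r2, #15 → r3=(-3)-15=-18
halt.

-18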